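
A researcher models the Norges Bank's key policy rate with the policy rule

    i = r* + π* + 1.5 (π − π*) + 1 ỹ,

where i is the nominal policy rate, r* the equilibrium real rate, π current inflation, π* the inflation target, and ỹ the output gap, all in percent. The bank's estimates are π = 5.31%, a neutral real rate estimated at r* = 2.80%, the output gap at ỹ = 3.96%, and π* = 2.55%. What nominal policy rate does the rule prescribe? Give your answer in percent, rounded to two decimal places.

13.45%

i = 2.80 + 2.55 + 1.5 × (5.31 − 2.55) + 1 × 3.96
   = 2.80 + 2.55 + 4.14 + 3.96 = 13.45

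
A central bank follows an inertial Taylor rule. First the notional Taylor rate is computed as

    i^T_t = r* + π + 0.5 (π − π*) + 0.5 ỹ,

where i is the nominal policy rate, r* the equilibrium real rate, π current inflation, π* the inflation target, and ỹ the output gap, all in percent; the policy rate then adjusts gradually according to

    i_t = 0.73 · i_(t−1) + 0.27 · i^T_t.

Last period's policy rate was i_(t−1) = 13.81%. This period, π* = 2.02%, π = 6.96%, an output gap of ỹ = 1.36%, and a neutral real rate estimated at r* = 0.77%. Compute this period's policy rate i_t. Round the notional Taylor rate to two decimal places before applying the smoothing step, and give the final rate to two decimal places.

i^T_t = 0.77 + 6.96 + 0.5 × (6.96 − 2.02) + 0.5 × 1.36
   = 0.77 + 6.96 + 2.47 + 0.68 = 10.88
i_t = 0.73 × 13.81 + 0.27 × 10.88 = 10.0813 + 2.9376 = 13.02

13.02%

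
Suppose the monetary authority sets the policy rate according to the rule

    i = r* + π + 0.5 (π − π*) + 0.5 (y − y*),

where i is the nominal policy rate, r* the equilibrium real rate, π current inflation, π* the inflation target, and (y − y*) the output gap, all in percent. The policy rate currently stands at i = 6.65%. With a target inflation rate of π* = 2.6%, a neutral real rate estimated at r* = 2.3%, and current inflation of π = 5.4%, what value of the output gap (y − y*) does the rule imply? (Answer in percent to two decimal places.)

-4.90%

0.5 (y − y*) = 6.65 − 2.3 − 5.4 − 0.5 × (5.4 − 2.6) = -2.45
(y − y*) = -2.45 / 0.5 = -4.90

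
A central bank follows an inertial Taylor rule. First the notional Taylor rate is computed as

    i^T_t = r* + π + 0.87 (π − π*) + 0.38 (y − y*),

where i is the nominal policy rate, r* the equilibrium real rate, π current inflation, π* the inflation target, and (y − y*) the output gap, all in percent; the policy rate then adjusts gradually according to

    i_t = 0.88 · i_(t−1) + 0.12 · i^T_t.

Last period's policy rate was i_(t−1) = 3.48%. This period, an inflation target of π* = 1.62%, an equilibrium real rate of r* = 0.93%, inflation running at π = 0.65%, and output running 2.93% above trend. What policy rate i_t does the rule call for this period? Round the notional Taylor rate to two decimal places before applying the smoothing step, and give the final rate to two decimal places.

Output 2.93% above potential → (y − y*) = 2.93.
i^T_t = 0.93 + 0.65 + 0.87 × (0.65 − 1.62) + 0.38 × 2.93
   = 0.93 + 0.65 − 0.8439 + 1.1134 = 1.85
i_t = 0.88 × 3.48 + 0.12 × 1.85 = 3.0624 + 0.222 = 3.28

3.28%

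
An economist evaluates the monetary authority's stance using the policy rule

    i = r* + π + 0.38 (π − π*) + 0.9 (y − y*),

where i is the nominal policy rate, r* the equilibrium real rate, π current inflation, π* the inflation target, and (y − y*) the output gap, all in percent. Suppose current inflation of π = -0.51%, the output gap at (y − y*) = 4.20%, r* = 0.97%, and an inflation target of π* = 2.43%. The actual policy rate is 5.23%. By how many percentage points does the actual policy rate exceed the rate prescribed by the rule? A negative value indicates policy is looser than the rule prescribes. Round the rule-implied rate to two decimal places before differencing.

2.11 pp

i = 0.97 + (-0.51) + 0.38 × (-0.51 − 2.43) + 0.9 × 4.20
   = 0.97 − 0.51 − 1.1172 + 3.78 = 3.12
Deviation = 5.23 − 3.12 = 2.11 pp.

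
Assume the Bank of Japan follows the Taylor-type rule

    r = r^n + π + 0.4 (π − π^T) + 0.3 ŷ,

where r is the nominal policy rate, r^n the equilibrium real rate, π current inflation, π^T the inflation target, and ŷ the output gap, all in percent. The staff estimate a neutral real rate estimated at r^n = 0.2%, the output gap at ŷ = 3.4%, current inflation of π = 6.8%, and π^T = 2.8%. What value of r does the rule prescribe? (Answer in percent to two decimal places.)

r = 0.2 + 6.8 + 0.4 × (6.8 − 2.8) + 0.3 × 3.4
   = 0.2 + 6.8 + 1.6 + 1.02 = 9.62

9.62%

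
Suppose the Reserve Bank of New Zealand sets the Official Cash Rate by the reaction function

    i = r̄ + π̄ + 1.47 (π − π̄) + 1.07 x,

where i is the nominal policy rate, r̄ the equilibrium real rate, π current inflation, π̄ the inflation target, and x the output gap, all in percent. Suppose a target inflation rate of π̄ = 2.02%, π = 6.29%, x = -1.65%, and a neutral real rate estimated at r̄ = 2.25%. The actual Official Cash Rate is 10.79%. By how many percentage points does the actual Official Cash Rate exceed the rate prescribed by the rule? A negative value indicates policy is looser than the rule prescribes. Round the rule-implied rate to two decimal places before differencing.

i = 2.25 + 2.02 + 1.47 × (6.29 − 2.02) + 1.07 × (-1.65)
   = 2.25 + 2.02 + 6.2769 − 1.7655 = 8.78
Deviation = 10.79 − 8.78 = 2.01 pp.

2.01 pp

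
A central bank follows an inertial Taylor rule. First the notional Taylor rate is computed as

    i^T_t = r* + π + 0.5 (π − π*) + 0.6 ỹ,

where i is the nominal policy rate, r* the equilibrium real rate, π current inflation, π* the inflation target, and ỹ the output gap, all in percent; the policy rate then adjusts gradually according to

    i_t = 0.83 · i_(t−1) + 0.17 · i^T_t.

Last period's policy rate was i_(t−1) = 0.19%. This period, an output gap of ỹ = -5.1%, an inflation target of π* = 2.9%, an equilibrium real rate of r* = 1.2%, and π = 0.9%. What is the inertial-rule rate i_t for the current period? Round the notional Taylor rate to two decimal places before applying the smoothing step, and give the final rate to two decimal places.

-0.18%

i^T_t = 1.2 + 0.9 + 0.5 × (0.9 − 2.9) + 0.6 × (-5.1)
   = 1.2 + 0.9 − 1 − 3.06 = -1.96
i_t = 0.83 × 0.19 + 0.17 × (-1.96) = 0.1577 − 0.3332 = -0.18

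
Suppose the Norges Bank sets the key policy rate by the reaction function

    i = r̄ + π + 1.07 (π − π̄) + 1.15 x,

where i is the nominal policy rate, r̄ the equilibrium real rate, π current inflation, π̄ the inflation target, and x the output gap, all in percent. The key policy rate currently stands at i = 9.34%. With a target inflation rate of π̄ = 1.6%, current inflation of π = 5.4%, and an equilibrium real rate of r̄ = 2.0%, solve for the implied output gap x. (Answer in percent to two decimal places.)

1.15 x = 9.34 − 2.0 − 5.4 − 1.07 × (5.4 − 1.6) = -2.126
x = -2.126 / 1.15 = -1.85

-1.85%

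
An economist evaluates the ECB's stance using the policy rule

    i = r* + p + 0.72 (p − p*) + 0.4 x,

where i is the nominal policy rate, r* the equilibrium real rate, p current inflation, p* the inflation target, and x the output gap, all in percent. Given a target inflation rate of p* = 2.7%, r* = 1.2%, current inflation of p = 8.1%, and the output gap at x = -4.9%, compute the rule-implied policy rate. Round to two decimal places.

11.23%

i = 1.2 + 8.1 + 0.72 × (8.1 − 2.7) + 0.4 × (-4.9)
   = 1.2 + 8.1 + 3.888 − 1.96 = 11.23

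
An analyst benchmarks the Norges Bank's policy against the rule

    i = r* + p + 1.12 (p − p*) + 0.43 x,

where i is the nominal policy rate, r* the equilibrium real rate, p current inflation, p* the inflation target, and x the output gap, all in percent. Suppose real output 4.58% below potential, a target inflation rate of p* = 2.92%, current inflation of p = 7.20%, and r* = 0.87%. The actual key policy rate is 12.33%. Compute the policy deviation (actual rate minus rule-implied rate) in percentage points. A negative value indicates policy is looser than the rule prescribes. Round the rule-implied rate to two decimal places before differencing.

Output 4.58% below potential → x = -4.58.
i = 0.87 + 7.20 + 1.12 × (7.20 − 2.92) + 0.43 × (-4.58)
   = 0.87 + 7.2 + 4.7936 − 1.9694 = 10.89
Deviation = 12.33 − 10.89 = 1.44 pp.

1.44 pp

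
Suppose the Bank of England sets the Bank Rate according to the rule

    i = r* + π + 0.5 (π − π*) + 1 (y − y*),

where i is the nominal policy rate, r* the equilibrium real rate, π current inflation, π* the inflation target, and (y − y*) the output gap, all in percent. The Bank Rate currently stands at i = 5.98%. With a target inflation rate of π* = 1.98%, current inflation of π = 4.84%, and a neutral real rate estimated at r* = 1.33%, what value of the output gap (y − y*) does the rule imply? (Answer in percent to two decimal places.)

1 (y − y*) = 5.98 − 1.33 − 4.84 − 0.5 × (4.84 − 1.98) = -1.62
(y − y*) = -1.62 / 1 = -1.62

-1.62%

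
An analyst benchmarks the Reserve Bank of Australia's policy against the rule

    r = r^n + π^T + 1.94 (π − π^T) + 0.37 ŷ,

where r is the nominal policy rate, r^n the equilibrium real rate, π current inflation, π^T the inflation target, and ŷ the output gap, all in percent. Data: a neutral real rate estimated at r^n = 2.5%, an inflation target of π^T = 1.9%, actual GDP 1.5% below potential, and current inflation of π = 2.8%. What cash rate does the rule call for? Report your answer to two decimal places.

5.59%

Output 1.5% below potential → ŷ = -1.5.
r = 2.5 + 1.9 + 1.94 × (2.8 − 1.9) + 0.37 × (-1.5)
   = 2.5 + 1.9 + 1.746 − 0.555 = 5.59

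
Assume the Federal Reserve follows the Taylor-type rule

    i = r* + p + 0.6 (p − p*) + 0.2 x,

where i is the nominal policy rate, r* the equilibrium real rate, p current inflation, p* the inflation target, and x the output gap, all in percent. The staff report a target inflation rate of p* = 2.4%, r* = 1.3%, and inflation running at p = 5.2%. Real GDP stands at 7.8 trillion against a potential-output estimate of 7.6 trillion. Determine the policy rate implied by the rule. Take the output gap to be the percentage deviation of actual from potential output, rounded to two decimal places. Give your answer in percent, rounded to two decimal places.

Output gap = 100 × (7.8 − 7.6) / 7.6 = 2.63%.
i = 1.30 + 5.20 + 0.6 × (5.20 − 2.40) + 0.2 × 2.63
   = 1.30 + 5.2 + 1.68 + 0.526 = 8.71

8.71%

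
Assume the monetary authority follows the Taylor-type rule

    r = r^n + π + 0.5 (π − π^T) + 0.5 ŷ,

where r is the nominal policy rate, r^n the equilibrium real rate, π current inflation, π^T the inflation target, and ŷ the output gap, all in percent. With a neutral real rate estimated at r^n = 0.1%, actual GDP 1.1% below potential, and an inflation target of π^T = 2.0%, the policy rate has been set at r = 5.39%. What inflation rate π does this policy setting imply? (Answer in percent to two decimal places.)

Output 1.1% below potential → ŷ = -1.1.
Collecting π: r = r^n + (1 + 0.5) π − 0.5 π^T + 0.5 ŷ
1.5 π = 5.39 − 0.1 + 0.5 × 2.0 − 0.5 × (-1.1) = 6.84
π = 6.84 / 1.5 = 4.56

4.56%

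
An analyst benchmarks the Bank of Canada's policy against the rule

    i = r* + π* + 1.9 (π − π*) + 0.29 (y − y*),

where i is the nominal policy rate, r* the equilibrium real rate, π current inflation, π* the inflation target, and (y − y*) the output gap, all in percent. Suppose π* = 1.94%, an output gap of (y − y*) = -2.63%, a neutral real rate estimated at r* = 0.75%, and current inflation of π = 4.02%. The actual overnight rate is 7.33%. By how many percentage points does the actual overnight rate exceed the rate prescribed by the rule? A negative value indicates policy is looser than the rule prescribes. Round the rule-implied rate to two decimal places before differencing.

1.45 pp

i = 0.75 + 1.94 + 1.9 × (4.02 − 1.94) + 0.29 × (-2.63)
   = 0.75 + 1.94 + 3.952 − 0.7627 = 5.88
Deviation = 7.33 − 5.88 = 1.45 pp.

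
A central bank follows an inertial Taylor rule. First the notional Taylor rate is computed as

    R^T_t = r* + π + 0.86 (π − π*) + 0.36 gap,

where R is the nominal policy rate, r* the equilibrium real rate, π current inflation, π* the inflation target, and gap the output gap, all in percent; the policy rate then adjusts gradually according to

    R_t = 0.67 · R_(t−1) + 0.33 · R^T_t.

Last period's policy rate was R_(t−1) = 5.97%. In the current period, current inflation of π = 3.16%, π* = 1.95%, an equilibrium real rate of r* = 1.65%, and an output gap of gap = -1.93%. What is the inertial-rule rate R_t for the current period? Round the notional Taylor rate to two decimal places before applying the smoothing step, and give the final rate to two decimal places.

5.70%

R^T_t = 1.65 + 3.16 + 0.86 × (3.16 − 1.95) + 0.36 × (-1.93)
   = 1.65 + 3.16 + 1.0406 − 0.6948 = 5.16
R_t = 0.67 × 5.97 + 0.33 × 5.16 = 3.9999 + 1.7028 = 5.70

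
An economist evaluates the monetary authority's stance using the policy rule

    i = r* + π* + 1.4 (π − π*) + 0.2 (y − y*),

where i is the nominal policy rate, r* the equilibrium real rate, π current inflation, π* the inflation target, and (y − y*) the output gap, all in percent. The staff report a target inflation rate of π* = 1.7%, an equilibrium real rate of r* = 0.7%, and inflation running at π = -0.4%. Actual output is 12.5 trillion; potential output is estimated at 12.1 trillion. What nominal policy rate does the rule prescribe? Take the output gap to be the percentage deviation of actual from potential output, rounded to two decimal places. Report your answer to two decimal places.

Output gap = 100 × (12.5 − 12.1) / 12.1 = 3.31%.
i = 0.70 + 1.70 + 1.4 × (-0.40 − 1.70) + 0.2 × 3.31
   = 0.70 + 1.7 − 2.94 + 0.662 = 0.12

0.12%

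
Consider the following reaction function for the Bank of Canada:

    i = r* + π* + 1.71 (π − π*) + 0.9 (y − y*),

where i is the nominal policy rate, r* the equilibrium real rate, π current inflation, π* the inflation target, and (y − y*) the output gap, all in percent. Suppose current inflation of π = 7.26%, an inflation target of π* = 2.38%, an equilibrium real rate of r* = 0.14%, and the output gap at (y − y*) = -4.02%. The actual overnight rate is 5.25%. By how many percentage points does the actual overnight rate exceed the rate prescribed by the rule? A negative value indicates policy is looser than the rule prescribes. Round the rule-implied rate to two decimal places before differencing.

-2.00 pp

i = 0.14 + 2.38 + 1.71 × (7.26 − 2.38) + 0.9 × (-4.02)
   = 0.14 + 2.38 + 8.3448 − 3.618 = 7.25
Deviation = 5.25 − 7.25 = -2.00 pp.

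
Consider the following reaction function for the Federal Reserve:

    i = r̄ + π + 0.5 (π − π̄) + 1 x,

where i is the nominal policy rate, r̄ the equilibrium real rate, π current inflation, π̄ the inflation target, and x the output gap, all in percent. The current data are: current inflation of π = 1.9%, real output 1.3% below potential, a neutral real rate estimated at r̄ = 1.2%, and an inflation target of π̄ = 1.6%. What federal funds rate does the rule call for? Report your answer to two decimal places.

Output 1.3% below potential → x = -1.3.
i = 1.2 + 1.9 + 0.5 × (1.9 − 1.6) + 1 × (-1.3)
   = 1.2 + 1.9 + 0.15 − 1.3 = 1.95

1.95%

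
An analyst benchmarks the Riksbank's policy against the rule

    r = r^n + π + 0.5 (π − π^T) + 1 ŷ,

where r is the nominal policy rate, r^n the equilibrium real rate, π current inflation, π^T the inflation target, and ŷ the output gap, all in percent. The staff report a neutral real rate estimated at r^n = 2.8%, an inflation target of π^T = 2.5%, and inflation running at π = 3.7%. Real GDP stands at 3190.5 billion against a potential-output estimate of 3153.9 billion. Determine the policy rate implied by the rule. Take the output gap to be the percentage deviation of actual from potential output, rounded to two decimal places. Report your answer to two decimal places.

8.26%

Output gap = 100 × (3190.5 − 3153.9) / 3153.9 = 1.16%.
r = 2.80 + 3.70 + 0.5 × (3.70 − 2.50) + 1 × 1.16
   = 2.80 + 3.7 + 0.6 + 1.16 = 8.26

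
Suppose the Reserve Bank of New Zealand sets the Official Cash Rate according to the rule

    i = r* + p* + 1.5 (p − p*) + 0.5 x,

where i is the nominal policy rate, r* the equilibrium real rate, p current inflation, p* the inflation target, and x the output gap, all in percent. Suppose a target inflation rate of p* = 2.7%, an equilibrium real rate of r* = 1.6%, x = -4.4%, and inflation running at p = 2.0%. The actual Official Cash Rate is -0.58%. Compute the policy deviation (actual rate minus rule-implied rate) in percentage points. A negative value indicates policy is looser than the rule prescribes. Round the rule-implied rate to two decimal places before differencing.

-1.63 pp

i = 1.6 + 2.7 + 1.5 × (2.0 − 2.7) + 0.5 × (-4.4)
   = 1.6 + 2.7 − 1.05 − 2.2 = 1.05
Deviation = -0.58 − 1.05 = -1.63 pp.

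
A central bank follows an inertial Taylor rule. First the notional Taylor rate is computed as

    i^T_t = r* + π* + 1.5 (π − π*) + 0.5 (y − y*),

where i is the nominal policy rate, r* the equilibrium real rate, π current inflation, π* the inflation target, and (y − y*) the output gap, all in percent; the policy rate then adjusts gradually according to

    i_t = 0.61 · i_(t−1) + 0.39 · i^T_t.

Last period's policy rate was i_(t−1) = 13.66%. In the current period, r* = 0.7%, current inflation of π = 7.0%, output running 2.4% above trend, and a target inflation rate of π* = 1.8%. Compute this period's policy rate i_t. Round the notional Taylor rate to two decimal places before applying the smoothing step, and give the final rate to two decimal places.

12.82%

Output 2.4% above potential → (y − y*) = 2.4.
i^T_t = 0.7 + 1.8 + 1.5 × (7.0 − 1.8) + 0.5 × 2.4
   = 0.7 + 1.8 + 7.8 + 1.2 = 11.50
i_t = 0.61 × 13.66 + 0.39 × 11.50 = 8.3326 + 4.485 = 12.82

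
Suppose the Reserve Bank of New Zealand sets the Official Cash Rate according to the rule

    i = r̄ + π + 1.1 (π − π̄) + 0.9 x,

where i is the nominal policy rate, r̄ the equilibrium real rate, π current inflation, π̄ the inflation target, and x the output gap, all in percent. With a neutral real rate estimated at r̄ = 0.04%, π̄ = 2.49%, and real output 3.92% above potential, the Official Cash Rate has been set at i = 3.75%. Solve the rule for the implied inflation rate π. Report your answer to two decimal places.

1.39%

Output 3.92% above potential → x = 3.92.
Collecting π: i = r̄ + (1 + 1.1) π − 1.1 π̄ + 0.9 x
2.1 π = 3.75 − 0.04 + 1.1 × 2.49 − 0.9 × 3.92 = 2.921
π = 2.921 / 2.1 = 1.39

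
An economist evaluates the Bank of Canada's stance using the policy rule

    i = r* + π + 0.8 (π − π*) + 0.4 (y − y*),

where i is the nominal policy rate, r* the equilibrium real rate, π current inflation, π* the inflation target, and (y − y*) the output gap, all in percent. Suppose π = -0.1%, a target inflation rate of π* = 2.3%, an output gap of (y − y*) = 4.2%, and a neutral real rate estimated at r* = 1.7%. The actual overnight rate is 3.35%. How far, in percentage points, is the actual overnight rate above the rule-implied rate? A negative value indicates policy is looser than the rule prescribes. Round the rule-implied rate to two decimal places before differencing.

1.99 pp

i = 1.7 + (-0.1) + 0.8 × (-0.1 − 2.3) + 0.4 × 4.2
   = 1.7 − 0.1 − 1.92 + 1.68 = 1.36
Deviation = 3.35 − 1.36 = 1.99 pp.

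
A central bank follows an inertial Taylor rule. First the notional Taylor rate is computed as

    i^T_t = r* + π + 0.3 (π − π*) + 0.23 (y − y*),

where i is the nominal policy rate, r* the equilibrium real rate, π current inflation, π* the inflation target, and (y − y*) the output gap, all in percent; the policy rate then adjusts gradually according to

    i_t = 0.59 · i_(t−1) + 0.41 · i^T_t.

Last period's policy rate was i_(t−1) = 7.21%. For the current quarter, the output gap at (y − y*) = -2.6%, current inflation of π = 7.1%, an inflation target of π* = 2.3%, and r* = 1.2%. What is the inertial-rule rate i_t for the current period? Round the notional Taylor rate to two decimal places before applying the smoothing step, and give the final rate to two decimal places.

i^T_t = 1.2 + 7.1 + 0.3 × (7.1 − 2.3) + 0.23 × (-2.6)
   = 1.2 + 7.1 + 1.44 − 0.598 = 9.14
i_t = 0.59 × 7.21 + 0.41 × 9.14 = 4.2539 + 3.7474 = 8.00

8.00%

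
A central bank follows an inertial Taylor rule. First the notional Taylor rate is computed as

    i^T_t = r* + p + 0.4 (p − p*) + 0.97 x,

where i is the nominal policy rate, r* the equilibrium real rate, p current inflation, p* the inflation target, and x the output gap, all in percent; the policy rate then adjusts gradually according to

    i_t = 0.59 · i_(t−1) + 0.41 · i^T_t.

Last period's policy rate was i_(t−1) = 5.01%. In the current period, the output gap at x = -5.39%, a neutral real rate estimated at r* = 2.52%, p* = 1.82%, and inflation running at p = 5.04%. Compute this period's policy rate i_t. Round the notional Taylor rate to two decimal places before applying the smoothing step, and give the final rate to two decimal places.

i^T_t = 2.52 + 5.04 + 0.4 × (5.04 − 1.82) + 0.97 × (-5.39)
   = 2.52 + 5.04 + 1.288 − 5.2283 = 3.62
i_t = 0.59 × 5.01 + 0.41 × 3.62 = 2.9559 + 1.4842 = 4.44

4.44%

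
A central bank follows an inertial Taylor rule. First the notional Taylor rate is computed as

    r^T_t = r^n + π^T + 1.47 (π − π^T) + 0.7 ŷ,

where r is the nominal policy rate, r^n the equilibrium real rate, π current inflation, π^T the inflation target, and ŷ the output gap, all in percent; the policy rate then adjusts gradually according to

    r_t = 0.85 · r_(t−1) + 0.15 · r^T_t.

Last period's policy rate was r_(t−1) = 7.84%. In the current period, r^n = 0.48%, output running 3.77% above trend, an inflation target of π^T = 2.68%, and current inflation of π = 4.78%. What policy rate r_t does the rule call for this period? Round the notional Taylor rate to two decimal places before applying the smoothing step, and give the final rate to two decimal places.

Output 3.77% above potential → ŷ = 3.77.
r^T_t = 0.48 + 2.68 + 1.47 × (4.78 − 2.68) + 0.7 × 3.77
   = 0.48 + 2.68 + 3.087 + 2.639 = 8.89
r_t = 0.85 × 7.84 + 0.15 × 8.89 = 6.664 + 1.3335 = 8.00

8.00%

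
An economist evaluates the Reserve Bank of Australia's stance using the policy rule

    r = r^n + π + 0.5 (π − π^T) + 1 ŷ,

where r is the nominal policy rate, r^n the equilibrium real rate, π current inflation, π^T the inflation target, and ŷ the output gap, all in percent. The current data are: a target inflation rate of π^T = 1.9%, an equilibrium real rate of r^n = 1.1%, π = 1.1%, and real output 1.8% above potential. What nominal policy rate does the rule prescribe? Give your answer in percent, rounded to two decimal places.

Output 1.8% above potential → ŷ = 1.8.
r = 1.1 + 1.1 + 0.5 × (1.1 − 1.9) + 1 × 1.8
   = 1.1 + 1.1 − 0.4 + 1.8 = 3.60

3.60%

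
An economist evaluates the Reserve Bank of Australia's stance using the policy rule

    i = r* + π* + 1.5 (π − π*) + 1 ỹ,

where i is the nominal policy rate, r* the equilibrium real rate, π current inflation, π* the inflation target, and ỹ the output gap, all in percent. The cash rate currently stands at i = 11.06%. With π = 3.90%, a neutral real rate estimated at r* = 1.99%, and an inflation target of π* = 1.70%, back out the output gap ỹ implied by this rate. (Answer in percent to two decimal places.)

1 ỹ = 11.06 − 1.99 − 1.70 − 1.5 × (3.90 − 1.70) = 4.07
ỹ = 4.07 / 1 = 4.07

4.07%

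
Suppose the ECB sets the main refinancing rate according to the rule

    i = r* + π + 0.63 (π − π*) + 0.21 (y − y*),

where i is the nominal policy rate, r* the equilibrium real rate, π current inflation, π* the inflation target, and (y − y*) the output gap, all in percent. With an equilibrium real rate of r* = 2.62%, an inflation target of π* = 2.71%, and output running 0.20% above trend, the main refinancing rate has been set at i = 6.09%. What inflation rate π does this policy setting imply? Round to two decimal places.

Output 0.20% above potential → (y − y*) = 0.20.
Collecting π: i = r* + (1 + 0.63) π − 0.63 π* + 0.21 (y − y*)
1.63 π = 6.09 − 2.62 + 0.63 × 2.71 − 0.21 × 0.20 = 5.1353
π = 5.1353 / 1.63 = 3.15

3.15%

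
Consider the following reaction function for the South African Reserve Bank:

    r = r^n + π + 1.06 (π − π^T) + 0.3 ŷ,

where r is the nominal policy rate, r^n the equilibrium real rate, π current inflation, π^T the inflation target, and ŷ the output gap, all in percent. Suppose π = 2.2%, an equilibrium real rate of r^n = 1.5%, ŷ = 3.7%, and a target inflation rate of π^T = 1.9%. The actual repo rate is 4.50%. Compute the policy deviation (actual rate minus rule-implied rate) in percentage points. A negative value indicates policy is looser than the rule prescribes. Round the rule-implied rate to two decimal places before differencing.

r = 1.5 + 2.2 + 1.06 × (2.2 − 1.9) + 0.3 × 3.7
   = 1.5 + 2.2 + 0.318 + 1.11 = 5.13
Deviation = 4.50 − 5.13 = -0.63 pp.

-0.63 pp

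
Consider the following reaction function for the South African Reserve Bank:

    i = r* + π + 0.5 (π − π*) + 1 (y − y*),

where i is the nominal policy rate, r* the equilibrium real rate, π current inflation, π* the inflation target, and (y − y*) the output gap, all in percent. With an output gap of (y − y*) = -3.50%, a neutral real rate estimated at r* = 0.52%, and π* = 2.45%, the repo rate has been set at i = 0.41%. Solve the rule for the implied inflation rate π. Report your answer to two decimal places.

Collecting π: i = r* + (1 + 0.5) π − 0.5 π* + 1 (y − y*)
1.5 π = 0.41 − 0.52 + 0.5 × 2.45 − 1 × (-3.50) = 4.615
π = 4.615 / 1.5 = 3.08

3.08%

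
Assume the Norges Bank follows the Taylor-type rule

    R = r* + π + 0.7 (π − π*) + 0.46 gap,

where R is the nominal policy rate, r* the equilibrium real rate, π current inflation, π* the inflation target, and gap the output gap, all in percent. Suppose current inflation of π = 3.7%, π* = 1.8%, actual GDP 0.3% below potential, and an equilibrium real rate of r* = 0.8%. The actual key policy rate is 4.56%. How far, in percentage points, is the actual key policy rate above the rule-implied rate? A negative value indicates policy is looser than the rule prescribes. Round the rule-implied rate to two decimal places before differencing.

Output 0.3% below potential → gap = -0.3.
R = 0.8 + 3.7 + 0.7 × (3.7 − 1.8) + 0.46 × (-0.3)
   = 0.8 + 3.7 + 1.33 − 0.138 = 5.69
Deviation = 4.56 − 5.69 = -1.13 pp.

-1.13 pp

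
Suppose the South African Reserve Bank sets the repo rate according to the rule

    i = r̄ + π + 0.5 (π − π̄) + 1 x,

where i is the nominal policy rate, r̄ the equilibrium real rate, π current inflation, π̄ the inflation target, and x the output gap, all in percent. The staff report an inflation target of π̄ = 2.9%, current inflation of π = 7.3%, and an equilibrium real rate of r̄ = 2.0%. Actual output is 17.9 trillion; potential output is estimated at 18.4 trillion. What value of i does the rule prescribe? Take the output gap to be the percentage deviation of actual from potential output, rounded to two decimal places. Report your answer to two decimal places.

8.78%

Output gap = 100 × (17.9 − 18.4) / 18.4 = -2.72%.
i = 2.00 + 7.30 + 0.5 × (7.30 − 2.90) + 1 × (-2.72)
   = 2.00 + 7.3 + 2.2 − 2.72 = 8.78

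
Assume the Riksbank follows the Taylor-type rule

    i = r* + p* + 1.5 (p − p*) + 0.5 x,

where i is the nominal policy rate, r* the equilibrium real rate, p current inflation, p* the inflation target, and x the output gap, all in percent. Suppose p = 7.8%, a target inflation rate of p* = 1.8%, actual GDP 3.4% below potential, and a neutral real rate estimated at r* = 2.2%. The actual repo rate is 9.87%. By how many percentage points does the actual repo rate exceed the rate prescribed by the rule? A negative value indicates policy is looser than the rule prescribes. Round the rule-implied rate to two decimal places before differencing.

Output 3.4% below potential → x = -3.4.
i = 2.2 + 1.8 + 1.5 × (7.8 − 1.8) + 0.5 × (-3.4)
   = 2.2 + 1.8 + 9 − 1.7 = 11.30
Deviation = 9.87 − 11.30 = -1.43 pp.

-1.43 pp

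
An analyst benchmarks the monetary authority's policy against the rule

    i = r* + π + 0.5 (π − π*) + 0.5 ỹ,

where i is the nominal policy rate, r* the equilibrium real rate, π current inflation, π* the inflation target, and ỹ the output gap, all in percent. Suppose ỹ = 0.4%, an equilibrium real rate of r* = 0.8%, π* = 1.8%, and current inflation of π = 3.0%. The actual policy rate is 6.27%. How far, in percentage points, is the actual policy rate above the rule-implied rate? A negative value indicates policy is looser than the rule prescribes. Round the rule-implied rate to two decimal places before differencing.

i = 0.8 + 3.0 + 0.5 × (3.0 − 1.8) + 0.5 × 0.4
   = 0.8 + 3 + 0.6 + 0.2 = 4.60
Deviation = 6.27 − 4.60 = 1.67 pp.

1.67 pp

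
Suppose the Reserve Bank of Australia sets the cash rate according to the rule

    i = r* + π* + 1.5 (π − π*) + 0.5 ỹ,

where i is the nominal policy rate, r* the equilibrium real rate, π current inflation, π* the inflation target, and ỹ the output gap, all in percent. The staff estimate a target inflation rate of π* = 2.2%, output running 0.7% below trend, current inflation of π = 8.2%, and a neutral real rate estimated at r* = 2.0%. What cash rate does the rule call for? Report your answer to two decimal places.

12.85%

Output 0.7% below potential → ỹ = -0.7.
i = 2.0 + 2.2 + 1.5 × (8.2 − 2.2) + 0.5 × (-0.7)
   = 2.0 + 2.2 + 9 − 0.35 = 12.85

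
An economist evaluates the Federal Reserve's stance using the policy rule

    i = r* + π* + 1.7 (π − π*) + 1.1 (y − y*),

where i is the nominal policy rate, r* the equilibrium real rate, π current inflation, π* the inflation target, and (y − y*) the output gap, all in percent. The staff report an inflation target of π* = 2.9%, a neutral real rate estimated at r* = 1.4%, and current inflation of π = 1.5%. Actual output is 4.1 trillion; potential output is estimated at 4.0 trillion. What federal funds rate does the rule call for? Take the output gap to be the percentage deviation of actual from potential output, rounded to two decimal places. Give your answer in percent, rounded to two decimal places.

4.67%

Output gap = 100 × (4.1 − 4.0) / 4.0 = 2.50%.
i = 1.40 + 2.90 + 1.7 × (1.50 − 2.90) + 1.1 × 2.50
   = 1.40 + 2.9 − 2.38 + 2.75 = 4.67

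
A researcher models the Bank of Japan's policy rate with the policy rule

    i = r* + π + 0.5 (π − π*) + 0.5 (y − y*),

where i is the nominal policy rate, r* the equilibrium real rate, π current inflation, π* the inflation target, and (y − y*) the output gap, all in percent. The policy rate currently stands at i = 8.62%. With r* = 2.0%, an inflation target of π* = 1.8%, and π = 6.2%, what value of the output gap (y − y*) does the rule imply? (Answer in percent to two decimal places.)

0.5 (y − y*) = 8.62 − 2.0 − 6.2 − 0.5 × (6.2 − 1.8) = -1.78
(y − y*) = -1.78 / 0.5 = -3.56

-3.56%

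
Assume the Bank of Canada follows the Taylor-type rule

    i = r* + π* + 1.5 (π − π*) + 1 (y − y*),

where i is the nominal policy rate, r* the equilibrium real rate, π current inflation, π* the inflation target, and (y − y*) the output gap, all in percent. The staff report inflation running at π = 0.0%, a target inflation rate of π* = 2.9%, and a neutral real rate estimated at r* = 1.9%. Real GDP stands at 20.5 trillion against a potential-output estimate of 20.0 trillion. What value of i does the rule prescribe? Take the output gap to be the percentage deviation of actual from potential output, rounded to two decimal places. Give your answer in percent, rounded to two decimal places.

2.95%

Output gap = 100 × (20.5 − 20.0) / 20.0 = 2.50%.
i = 1.90 + 2.90 + 1.5 × (0.00 − 2.90) + 1 × 2.50
   = 1.90 + 2.9 − 4.35 + 2.5 = 2.95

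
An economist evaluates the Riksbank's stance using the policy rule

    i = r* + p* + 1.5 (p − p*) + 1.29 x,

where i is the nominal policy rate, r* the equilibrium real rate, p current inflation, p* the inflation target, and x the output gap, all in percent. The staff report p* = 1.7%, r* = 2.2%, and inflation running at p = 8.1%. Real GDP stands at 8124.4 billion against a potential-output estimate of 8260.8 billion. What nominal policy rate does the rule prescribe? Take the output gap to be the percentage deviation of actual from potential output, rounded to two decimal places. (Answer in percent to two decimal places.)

11.37%

Output gap = 100 × (8124.4 − 8260.8) / 8260.8 = -1.65%.
i = 2.20 + 1.70 + 1.5 × (8.10 − 1.70) + 1.29 × (-1.65)
   = 2.20 + 1.7 + 9.6 − 2.1285 = 11.37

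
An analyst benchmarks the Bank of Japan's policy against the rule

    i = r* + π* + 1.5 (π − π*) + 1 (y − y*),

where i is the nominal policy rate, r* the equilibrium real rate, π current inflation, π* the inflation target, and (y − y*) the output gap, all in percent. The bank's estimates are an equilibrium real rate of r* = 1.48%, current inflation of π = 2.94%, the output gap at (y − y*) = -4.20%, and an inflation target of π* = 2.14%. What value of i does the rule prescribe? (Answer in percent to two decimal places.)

0.62%

i = 1.48 + 2.14 + 1.5 × (2.94 − 2.14) + 1 × (-4.20)
   = 1.48 + 2.14 + 1.2 − 4.2 = 0.62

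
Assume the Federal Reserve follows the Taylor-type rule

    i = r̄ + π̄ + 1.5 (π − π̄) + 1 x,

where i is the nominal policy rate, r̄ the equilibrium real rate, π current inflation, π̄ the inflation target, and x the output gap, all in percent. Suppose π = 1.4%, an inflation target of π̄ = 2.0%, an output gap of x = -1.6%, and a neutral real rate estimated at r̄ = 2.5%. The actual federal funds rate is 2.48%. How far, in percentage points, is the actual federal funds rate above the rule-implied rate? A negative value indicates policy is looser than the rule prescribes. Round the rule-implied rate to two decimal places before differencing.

i = 2.5 + 2.0 + 1.5 × (1.4 − 2.0) + 1 × (-1.6)
   = 2.5 + 2 − 0.9 − 1.6 = 2.00
Deviation = 2.48 − 2.00 = 0.48 pp.

0.48 pp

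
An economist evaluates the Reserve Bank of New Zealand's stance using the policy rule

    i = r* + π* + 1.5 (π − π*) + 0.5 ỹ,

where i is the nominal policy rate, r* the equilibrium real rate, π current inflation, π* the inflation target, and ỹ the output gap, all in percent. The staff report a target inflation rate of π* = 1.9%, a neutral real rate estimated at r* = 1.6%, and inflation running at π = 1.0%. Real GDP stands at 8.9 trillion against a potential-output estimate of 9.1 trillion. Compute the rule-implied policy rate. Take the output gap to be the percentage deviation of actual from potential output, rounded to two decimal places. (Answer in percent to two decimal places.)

1.05%

Output gap = 100 × (8.9 − 9.1) / 9.1 = -2.20%.
i = 1.60 + 1.90 + 1.5 × (1.00 − 1.90) + 0.5 × (-2.20)
   = 1.60 + 1.9 − 1.35 − 1.1 = 1.05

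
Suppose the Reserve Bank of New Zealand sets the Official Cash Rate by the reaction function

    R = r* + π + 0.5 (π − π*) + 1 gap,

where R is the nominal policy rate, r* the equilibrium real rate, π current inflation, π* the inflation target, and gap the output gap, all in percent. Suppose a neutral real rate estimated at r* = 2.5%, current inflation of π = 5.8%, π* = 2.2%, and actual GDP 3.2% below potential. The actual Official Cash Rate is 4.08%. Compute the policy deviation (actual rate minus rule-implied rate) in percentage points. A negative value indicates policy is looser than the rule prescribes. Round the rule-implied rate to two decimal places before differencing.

Output 3.2% below potential → gap = -3.2.
R = 2.5 + 5.8 + 0.5 × (5.8 − 2.2) + 1 × (-3.2)
   = 2.5 + 5.8 + 1.8 − 3.2 = 6.90
Deviation = 4.08 − 6.90 = -2.82 pp.

-2.82 pp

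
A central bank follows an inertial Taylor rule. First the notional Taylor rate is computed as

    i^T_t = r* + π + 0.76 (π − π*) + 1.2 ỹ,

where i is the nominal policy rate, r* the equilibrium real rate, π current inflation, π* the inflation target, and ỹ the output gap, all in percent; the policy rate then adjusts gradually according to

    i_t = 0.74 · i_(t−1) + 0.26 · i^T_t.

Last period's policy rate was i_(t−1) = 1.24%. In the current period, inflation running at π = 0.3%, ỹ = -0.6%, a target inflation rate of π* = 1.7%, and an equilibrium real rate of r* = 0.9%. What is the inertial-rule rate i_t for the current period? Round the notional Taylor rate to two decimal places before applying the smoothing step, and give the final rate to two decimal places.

0.77%

i^T_t = 0.9 + 0.3 + 0.76 × (0.3 − 1.7) + 1.2 × (-0.6)
   = 0.9 + 0.3 − 1.064 − 0.72 = -0.58
i_t = 0.74 × 1.24 + 0.26 × (-0.58) = 0.9176 − 0.1508 = 0.77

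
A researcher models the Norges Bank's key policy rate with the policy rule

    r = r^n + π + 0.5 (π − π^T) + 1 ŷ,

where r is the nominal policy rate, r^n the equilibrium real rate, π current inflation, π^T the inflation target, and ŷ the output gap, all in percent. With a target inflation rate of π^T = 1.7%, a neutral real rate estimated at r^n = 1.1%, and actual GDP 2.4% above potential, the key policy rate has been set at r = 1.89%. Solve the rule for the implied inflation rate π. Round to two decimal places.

-0.51%

Output 2.4% above potential → ŷ = 2.4.
Collecting π: r = r^n + (1 + 0.5) π − 0.5 π^T + 1 ŷ
1.5 π = 1.89 − 1.1 + 0.5 × 1.7 − 1 × 2.4 = -0.76
π = -0.76 / 1.5 = -0.51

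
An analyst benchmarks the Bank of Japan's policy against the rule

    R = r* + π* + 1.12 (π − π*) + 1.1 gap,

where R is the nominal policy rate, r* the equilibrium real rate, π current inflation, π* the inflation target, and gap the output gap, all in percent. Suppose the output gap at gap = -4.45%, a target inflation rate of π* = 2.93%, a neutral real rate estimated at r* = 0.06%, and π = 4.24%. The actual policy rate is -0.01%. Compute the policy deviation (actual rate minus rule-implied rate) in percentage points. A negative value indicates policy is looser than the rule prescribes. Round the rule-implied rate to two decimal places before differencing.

0.43 pp

R = 0.06 + 2.93 + 1.12 × (4.24 − 2.93) + 1.1 × (-4.45)
   = 0.06 + 2.93 + 1.4672 − 4.895 = -0.44
Deviation = -0.01 − (-0.44) = 0.43 pp.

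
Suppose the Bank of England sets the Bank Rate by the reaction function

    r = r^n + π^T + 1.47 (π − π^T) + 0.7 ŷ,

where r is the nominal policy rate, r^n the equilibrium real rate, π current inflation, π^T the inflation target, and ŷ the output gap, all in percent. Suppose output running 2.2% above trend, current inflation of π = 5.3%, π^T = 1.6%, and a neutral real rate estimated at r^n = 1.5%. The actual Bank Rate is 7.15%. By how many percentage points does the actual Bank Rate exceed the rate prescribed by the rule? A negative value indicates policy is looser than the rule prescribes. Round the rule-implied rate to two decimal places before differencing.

Output 2.2% above potential → ŷ = 2.2.
r = 1.5 + 1.6 + 1.47 × (5.3 − 1.6) + 0.7 × 2.2
   = 1.5 + 1.6 + 5.439 + 1.54 = 10.08
Deviation = 7.15 − 10.08 = -2.93 pp.

-2.93 pp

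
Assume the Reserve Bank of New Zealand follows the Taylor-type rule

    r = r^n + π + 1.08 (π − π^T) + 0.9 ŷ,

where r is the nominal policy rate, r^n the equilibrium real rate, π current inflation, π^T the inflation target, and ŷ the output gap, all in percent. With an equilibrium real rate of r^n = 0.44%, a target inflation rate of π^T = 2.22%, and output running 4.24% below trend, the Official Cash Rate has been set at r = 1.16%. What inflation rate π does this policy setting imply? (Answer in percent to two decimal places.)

3.33%

Output 4.24% below potential → ŷ = -4.24.
Collecting π: r = r^n + (1 + 1.08) π − 1.08 π^T + 0.9 ŷ
2.08 π = 1.16 − 0.44 + 1.08 × 2.22 − 0.9 × (-4.24) = 6.9336
π = 6.9336 / 2.08 = 3.33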